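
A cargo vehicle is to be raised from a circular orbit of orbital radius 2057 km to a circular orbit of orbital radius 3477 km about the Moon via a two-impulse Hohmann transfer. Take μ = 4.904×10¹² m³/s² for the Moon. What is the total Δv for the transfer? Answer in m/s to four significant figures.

r₁ = 2057 km = 2.057×10⁶ m.
r₂ = 3477 km = 3.477×10⁶ m.
Transfer ellipse a_t = (r₁ + r₂)/2 = 2.767×10⁶ m.
At r₁: circular v_c1 = √(μ/r₁) = 1544 m/s; transfer-perilune v_p = √[μ(2/r₁ − 1/a_t)] = 1731 m/s.
Δv₁ = v_p − v_c1 = 186.8 m/s.
At r₂: circular v_c2 = √(μ/r₂) = 1188 m/s; transfer-apolune v_a = √[μ(2/r₂ − 1/a_t)] = 1024 m/s.
Δv₂ = v_c2 − v_a = 163.6 m/s.
Total Δv = Δv₁ + Δv₂ = 350.4 m/s.

Δv_total ≈ 350.4 m/s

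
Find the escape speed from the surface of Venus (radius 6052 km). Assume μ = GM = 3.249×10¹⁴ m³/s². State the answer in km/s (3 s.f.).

v_esc ≈ 10.4 km/s

r = R = 6.052×10⁶ m.
Escape speed v_esc = √(2μ/r) = √(2 × 3.249×10¹⁴ / 6.052×10⁶) = √(1.074×10⁸) = 10360 m/s.
= 10.36 km/s.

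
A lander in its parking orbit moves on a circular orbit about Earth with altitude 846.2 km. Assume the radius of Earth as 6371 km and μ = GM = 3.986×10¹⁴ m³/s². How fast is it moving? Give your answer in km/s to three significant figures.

v ≈ 7.43 km/s

r = 6371 + 846.2 = 7217.2 km = 7.2172×10⁶ m.
For a circular orbit v = √(μ/r) = √(3.986×10¹⁴ / 7.217×10⁶) = √(5.523×10⁷) = 7432 m/s.
That is 7.432 km/s.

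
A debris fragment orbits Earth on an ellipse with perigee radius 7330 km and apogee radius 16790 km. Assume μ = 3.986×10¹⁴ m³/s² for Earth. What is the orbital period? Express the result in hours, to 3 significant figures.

T ≈ 3.66 hours

Semi-major axis a = (r_p + r_a)/2 = (7330.0 + 16790)/2 = 12060 km = 1.206×10⁷ m.
By Kepler's third law T = 2π√(a³/μ) = 2π × 2.098×10³ = 1.318×10⁴ s.
= 3.661 hours.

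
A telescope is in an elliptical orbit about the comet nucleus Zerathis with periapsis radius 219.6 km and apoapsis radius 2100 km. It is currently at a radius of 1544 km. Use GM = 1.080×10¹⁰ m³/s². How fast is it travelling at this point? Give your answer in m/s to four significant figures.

v ≈ 68.39 m/s

Semi-major axis a = (r_p + r_a)/2 = 1159.8 km = 1.160×10⁶ m.
Vis-viva: v² = μ(2/r − 1/a) = 1.080×10¹⁰ × (1.295×10⁻⁶ − 8.622×10⁻⁷) = 4.678×10³ m²/s².
v = 68.39 m/s.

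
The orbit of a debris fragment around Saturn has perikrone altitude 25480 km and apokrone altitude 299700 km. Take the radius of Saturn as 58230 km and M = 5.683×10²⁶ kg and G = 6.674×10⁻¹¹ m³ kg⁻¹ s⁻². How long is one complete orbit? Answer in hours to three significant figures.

μ = GM = 6.674×10⁻¹¹ × 5.683×10²⁶ = 3.793×10¹⁶ m³/s².
r_p = 58230 + 25480 = 83710 km = 8.3710×10⁷ m.
r_a = 58230 + 299700 = 357930 km = 3.5793×10⁸ m.
Semi-major axis a = (r_p + r_a)/2 = (83710 + 3.5793×10⁵)/2 = 2.2082×10⁵ km = 2.208×10⁸ m.
By Kepler's third law T = 2π√(a³/μ) = 2π × 1.685×10⁴ = 1.059×10⁵ s.
= 29.41 hours.

T ≈ 29.4 hours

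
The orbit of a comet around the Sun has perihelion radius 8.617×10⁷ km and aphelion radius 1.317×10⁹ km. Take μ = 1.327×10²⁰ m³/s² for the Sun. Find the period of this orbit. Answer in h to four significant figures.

Semi-major axis a = (r_p + r_a)/2 = (8.6170×10⁷ + 1.3170×10⁹)/2 = 7.0158×10⁸ km = 7.016×10¹¹ m.
By Kepler's third law T = 2π√(a³/μ) = 2π × 5.101×10⁷ = 3.205×10⁸ s.
= 89040 h.

T ≈ 89040 h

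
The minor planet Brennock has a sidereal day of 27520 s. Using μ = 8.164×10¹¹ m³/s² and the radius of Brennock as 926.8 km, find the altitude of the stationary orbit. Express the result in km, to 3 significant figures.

h_sync ≈ 1580 km

A synchronous orbit has period T, so by Kepler's third law a = (μT²/4π²)^(1/3).
μT²/4π² = 8.164×10¹¹ × (2.752×10⁴)² / 39.48 = 1.566×10¹⁹ m³.
a = 2.502×10⁶ m = 2502.0 km.
Altitude h = a − R = 2502.0 − 926.8 = 1575.2 km.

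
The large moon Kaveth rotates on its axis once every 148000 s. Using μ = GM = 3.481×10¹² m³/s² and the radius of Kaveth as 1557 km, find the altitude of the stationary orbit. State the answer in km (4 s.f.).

A synchronous orbit has period T, so by Kepler's third law a = (μT²/4π²)^(1/3).
μT²/4π² = 3.481×10¹² × (1.480×10⁵)² / 39.48 = 1.931×10²¹ m³.
a = 1.245×10⁷ m = 12453 km.
Altitude h = a − R = 12453 − 1557 = 10896 km.

h_sync ≈ 10900 km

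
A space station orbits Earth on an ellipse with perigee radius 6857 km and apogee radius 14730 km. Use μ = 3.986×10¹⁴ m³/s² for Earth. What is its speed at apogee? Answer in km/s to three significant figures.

v ≈ 4.15 km/s

Semi-major axis a = (r_p + r_a)/2 = 10794 km = 1.079×10⁷ m.
Vis-viva: v² = μ(2/r − 1/a) = 3.986×10¹⁴ × (1.358×10⁻⁷ − 9.265×10⁻⁸) = 1.719×10⁷ m²/s².
v = 4146 m/s = 4.146 km/s.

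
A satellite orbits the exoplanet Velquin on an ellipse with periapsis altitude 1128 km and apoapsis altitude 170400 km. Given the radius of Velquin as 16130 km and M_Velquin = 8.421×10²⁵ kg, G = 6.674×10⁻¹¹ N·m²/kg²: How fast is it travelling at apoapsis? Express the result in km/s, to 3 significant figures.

μ = GM = 6.674×10⁻¹¹ × 8.421×10²⁵ = 5.620×10¹⁵ m³/s².
r_p = 16130 + 1128 = 17258 km = 1.7258×10⁷ m.
r_a = 16130 + 170400 = 186530 km = 1.8653×10⁸ m.
Semi-major axis a = (r_p + r_a)/2 = 1.0189×10⁵ km = 1.019×10⁸ m.
Vis-viva: v² = μ(2/r − 1/a) = 5.620×10¹⁵ × (1.072×10⁻⁸ − 9.814×10⁻⁹) = 5.103×10⁶ m²/s².
v = 2259 m/s = 2.259 km/s.

v ≈ 2.26 km/s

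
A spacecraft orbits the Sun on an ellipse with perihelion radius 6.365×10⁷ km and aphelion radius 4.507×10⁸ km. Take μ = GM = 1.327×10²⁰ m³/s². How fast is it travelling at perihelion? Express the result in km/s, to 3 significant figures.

Semi-major axis a = (r_p + r_a)/2 = 2.5718×10⁸ km = 2.572×10¹¹ m.
Vis-viva: v² = μ(2/r − 1/a) = 1.327×10²⁰ × (3.142×10⁻¹¹ − 3.888×10⁻¹²) = 3.654×10⁹ m²/s².
v = 60450 m/s = 60.45 km/s.

v ≈ 60.4 km/s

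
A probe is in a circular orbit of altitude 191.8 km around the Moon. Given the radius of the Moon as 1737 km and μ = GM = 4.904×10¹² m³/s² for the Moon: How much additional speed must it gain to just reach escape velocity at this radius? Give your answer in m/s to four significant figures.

Δv ≈ 660.5 m/s

r = 1737 + 191.8 = 1928.8 km = 1.9288×10⁶ m.
Circular speed v_c = √(μ/r) = 1595 m/s.
Escape speed v_esc = √(2μ/r) = √2 × v_c = 2255 m/s.
Δv = v_esc − v_c = 660.5 m/s.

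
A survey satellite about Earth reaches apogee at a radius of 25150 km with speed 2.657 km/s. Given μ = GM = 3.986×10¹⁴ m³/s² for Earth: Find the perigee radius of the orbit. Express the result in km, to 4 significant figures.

perigee radius ≈ 7206 km

r_a = 2.515×10⁷ m.
Specific energy ε = v²/2 − μ/r = -1.232×10⁷ J/kg, so a = −μ/(2ε) = 1.618×10⁷ m.
The apsides satisfy r_p + r_a = 2a, so the perigee radius is 2a − r_a = 7.206×10⁶ m = 7206.3 km.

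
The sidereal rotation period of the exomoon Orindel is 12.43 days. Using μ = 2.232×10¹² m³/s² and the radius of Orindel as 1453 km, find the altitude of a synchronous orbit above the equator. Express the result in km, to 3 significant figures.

T = 12.43 days = 1.074×10⁶ s.
A synchronous orbit has period T, so by Kepler's third law a = (μT²/4π²)^(1/3).
μT²/4π² = 2.232×10¹² × (1.074×10⁶)² / 39.48 = 6.521×10²² m³.
a = 4.025×10⁷ m = 40250 km.
Altitude h = a − R = 40250 − 1453 = 38797 km.

h_sync ≈ 38800 km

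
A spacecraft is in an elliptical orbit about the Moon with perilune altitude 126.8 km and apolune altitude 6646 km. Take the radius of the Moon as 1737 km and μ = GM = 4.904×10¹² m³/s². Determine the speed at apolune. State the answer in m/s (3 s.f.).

r_p = 1737 + 126.8 = 1863.8 km = 1.8638×10⁶ m.
r_a = 1737 + 6646 = 8383.0 km = 8.3830×10⁶ m.
Semi-major axis a = (r_p + r_a)/2 = 5123.4 km = 5.123×10⁶ m.
Vis-viva: v² = μ(2/r − 1/a) = 4.904×10¹² × (2.386×10⁻⁷ − 1.952×10⁻⁷) = 2.128×10⁵ m²/s².
v = 461.3 m/s.

v ≈ 461 m/s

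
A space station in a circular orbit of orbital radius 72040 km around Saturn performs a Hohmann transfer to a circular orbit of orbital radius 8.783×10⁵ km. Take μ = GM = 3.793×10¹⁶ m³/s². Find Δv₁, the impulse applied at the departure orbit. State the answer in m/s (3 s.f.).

r₁ = 72040 km = 7.204×10⁷ m.
r₂ = 8.783×10⁵ km = 8.783×10⁸ m.
Transfer ellipse a_t = (r₁ + r₂)/2 = 4.752×10⁸ m.
At r₁: circular v_c1 = √(μ/r₁) = 22950 m/s; transfer-perikrone v_p = √[μ(2/r₁ − 1/a_t)] = 31200 m/s.
Δv₁ = v_p − v_c1 = 8250 m/s.

Δv ≈ 8250 m/s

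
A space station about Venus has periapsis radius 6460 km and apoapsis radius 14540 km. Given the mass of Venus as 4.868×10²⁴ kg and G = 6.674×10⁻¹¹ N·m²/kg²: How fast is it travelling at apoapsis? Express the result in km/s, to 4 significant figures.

v ≈ 3.708 km/s

μ = GM = 6.674×10⁻¹¹ × 4.868×10²⁴ = 3.249×10¹⁴ m³/s².
Semi-major axis a = (r_p + r_a)/2 = 10500 km = 1.050×10⁷ m.
Vis-viva: v² = μ(2/r − 1/a) = 3.249×10¹⁴ × (1.376×10⁻⁷ − 9.524×10⁻⁸) = 1.375×10⁷ m²/s².
v = 3708 m/s = 3.708 km/s.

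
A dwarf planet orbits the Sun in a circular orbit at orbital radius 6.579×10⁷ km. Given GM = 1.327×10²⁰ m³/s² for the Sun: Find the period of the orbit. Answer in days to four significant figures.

r = 6.579×10⁷ km = 6.579×10¹⁰ m.
Kepler's third law: T = 2π√(r³/μ) = 2π√((6.579×10¹⁰)³ / 1.327×10²⁰).
r³/μ = 2.146×10¹² s², so T = 2π × 1.465×10⁶ = 9.204×10⁶ s.
Converting: 9.204×10⁶ s ÷ 86400 = 106.5 days.

T ≈ 106.5 days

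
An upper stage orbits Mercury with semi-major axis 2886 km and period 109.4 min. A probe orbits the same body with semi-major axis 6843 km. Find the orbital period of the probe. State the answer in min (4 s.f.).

Kepler's third law: T² ∝ a³, so T₂ = T₁ (a₂/a₁)^(3/2).
a₂/a₁ = 2.371, (a₂/a₁)^(3/2) = 3.651.
T₂ = 109.4 × 3.651 = 399.4 min.

T₂ ≈ 399.4 min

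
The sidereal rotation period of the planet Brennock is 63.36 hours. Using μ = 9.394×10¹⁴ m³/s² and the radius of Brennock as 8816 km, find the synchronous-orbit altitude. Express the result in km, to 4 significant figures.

h_sync ≈ 98560 km

T = 63.36 hours = 2.281×10⁵ s.
A synchronous orbit has period T, so by Kepler's third law a = (μT²/4π²)^(1/3).
μT²/4π² = 9.394×10¹⁴ × (2.281×10⁵)² / 39.48 = 1.238×10²⁴ m³.
a = 1.074×10⁸ m = 1.0738×10⁵ km.
Altitude h = a − R = 1.0738×10⁵ − 8816 = 98560 km.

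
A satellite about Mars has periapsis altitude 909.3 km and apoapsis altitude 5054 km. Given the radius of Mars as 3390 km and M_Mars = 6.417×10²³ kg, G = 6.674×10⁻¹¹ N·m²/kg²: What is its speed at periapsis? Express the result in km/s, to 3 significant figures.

v ≈ 3.63 km/s

μ = GM = 6.674×10⁻¹¹ × 6.417×10²³ = 4.283×10¹³ m³/s².
r_p = 3390 + 909.3 = 4299.3 km = 4.2993×10⁶ m.
r_a = 3390 + 5054 = 8444.0 km = 8.4440×10⁶ m.
Semi-major axis a = (r_p + r_a)/2 = 6371.6 km = 6.372×10⁶ m.
Vis-viva: v² = μ(2/r − 1/a) = 4.283×10¹³ × (4.652×10⁻⁷ − 1.569×10⁻⁷) = 1.320×10⁷ m²/s².
v = 3633 m/s = 3.633 km/s.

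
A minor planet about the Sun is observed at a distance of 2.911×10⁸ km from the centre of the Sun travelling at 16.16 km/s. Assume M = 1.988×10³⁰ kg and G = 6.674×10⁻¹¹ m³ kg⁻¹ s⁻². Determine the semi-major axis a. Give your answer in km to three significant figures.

μ = GM = 6.674×10⁻¹¹ × 1.988×10³⁰ = 1.327×10²⁰ m³/s².
r = 2.911×10¹¹ m.
Vis-viva rearranged: 1/a = 2/r − v²/μ = 6.870×10⁻¹² − 1.968×10⁻¹² = 4.902×10⁻¹² m⁻¹.
a = 2.040×10¹¹ m = 2.0399×10⁸ km.

a ≈ 2.04×10⁸ km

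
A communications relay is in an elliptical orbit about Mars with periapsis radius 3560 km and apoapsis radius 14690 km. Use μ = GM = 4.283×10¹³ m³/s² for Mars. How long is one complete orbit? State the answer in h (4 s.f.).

Semi-major axis a = (r_p + r_a)/2 = (3560.0 + 14690)/2 = 9125.0 km = 9.125×10⁶ m.
By Kepler's third law T = 2π√(a³/μ) = 2π × 4.212×10³ = 2.646×10⁴ s.
= 7.351 h.

T ≈ 7.351 h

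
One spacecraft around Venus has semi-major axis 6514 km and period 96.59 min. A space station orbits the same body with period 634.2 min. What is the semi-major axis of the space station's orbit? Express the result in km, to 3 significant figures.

Kepler's third law: a³ ∝ T², so a₂ = a₁ (T₂/T₁)^(2/3).
T₂/T₁ = 6.566, (T₂/T₁)^(2/3) = 3.506.
a₂ = 6514 × 3.506 = 22840 km.

a₂ ≈ 22800 km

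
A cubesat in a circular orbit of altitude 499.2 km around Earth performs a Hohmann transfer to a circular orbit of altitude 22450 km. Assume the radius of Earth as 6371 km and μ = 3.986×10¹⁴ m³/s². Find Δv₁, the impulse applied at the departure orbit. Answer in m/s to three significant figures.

r₁ = 6371 + 499.2 = 6870.2 km = 6.8702×10⁶ m.
r₂ = 6371 + 22450 = 28821 km = 2.8821×10⁷ m.
Transfer ellipse a_t = (r₁ + r₂)/2 = 1.785×10⁷ m.
At r₁: circular v_c1 = √(μ/r₁) = 7617 m/s; transfer-perigee v_p = √[μ(2/r₁ − 1/a_t)] = 9680 m/s.
Δv₁ = v_p − v_c1 = 2063 m/s.

Δv ≈ 2060 m/s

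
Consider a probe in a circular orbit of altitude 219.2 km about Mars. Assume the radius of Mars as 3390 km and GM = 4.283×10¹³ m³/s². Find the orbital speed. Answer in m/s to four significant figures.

v ≈ 3445 m/s

r = 3390 + 219.2 = 3609.2 km = 3.6092×10⁶ m.
For a circular orbit v = √(μ/r) = √(4.283×10¹³ / 3.609×10⁶) = √(1.187×10⁷) = 3445 m/s.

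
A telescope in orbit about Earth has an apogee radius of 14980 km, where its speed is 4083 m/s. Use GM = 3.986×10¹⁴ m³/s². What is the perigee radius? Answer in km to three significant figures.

r_a = 1.498×10⁷ m.
Specific energy ε = v²/2 − μ/r = -1.827×10⁷ J/kg, so a = −μ/(2ε) = 1.091×10⁷ m.
The apsides satisfy r_p + r_a = 2a, so the perigee radius is 2a − r_a = 6.833×10⁶ m = 6833.2 km.

perigee radius ≈ 6830 km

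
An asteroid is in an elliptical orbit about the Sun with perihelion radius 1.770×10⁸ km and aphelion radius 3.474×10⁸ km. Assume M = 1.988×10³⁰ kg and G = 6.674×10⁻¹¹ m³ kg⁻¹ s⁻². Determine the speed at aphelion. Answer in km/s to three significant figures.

μ = GM = 6.674×10⁻¹¹ × 1.988×10³⁰ = 1.327×10²⁰ m³/s².
Semi-major axis a = (r_p + r_a)/2 = 2.6220×10⁸ km = 2.622×10¹¹ m.
Vis-viva: v² = μ(2/r − 1/a) = 1.327×10²⁰ × (5.757×10⁻¹² − 3.814×10⁻¹²) = 2.578×10⁸ m²/s².
v = 16060 m/s = 16.06 km/s.

v ≈ 16.1 km/s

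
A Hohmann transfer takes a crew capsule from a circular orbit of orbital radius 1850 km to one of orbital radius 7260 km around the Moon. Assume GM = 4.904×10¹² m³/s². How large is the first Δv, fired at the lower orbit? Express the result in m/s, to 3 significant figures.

r₁ = 1850 km = 1.850×10⁶ m.
r₂ = 7260 km = 7.260×10⁶ m.
Transfer ellipse a_t = (r₁ + r₂)/2 = 4.555×10⁶ m.
At r₁: circular v_c1 = √(μ/r₁) = 1628 m/s; transfer-perilune v_p = √[μ(2/r₁ − 1/a_t)] = 2055 m/s.
Δv₁ = v_p − v_c1 = 427.4 m/s.

Δv ≈ 427 m/s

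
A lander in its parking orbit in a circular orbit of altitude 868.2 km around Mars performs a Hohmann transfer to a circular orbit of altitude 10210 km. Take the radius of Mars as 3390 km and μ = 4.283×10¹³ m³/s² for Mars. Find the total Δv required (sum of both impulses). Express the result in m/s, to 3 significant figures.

r₁ = 3390 + 868.2 = 4258.2 km = 4.2582×10⁶ m.
r₂ = 3390 + 10210 = 13600 km = 1.3600×10⁷ m.
Transfer ellipse a_t = (r₁ + r₂)/2 = 8.929×10⁶ m.
At r₁: circular v_c1 = √(μ/r₁) = 3171 m/s; transfer-periapsis v_p = √[μ(2/r₁ − 1/a_t)] = 3914 m/s.
Δv₁ = v_p − v_c1 = 742.6 m/s.
At r₂: circular v_c2 = √(μ/r₂) = 1775 m/s; transfer-apoapsis v_a = √[μ(2/r₂ − 1/a_t)] = 1226 m/s.
Δv₂ = v_c2 − v_a = 549.1 m/s.
Total Δv = Δv₁ + Δv₂ = 1292 m/s.

Δv_total ≈ 1290 m/s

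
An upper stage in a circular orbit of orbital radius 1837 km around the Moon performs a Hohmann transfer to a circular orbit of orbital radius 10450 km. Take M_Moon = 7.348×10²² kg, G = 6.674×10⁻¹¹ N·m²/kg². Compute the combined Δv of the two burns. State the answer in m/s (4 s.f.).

Δv_total ≈ 807.5 m/s

μ = GM = 6.674×10⁻¹¹ × 7.348×10²² = 4.904×10¹² m³/s².
r₁ = 1837 km = 1.837×10⁶ m.
r₂ = 10450 km = 1.045×10⁷ m.
Transfer ellipse a_t = (r₁ + r₂)/2 = 6.144×10⁶ m.
At r₁: circular v_c1 = √(μ/r₁) = 1634 m/s; transfer-perilune v_p = √[μ(2/r₁ − 1/a_t)] = 2131 m/s.
Δv₁ = v_p − v_c1 = 497.1 m/s.
At r₂: circular v_c2 = √(μ/r₂) = 685.0 m/s; transfer-apolune v_a = √[μ(2/r₂ − 1/a_t)] = 374.6 m/s.
Δv₂ = v_c2 − v_a = 310.4 m/s.
Total Δv = Δv₁ + Δv₂ = 807.5 m/s.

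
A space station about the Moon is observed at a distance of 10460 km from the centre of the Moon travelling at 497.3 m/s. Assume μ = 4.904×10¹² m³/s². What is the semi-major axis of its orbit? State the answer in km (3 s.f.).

a ≈ 7100 km

r = 1.046×10⁷ m.
Vis-viva rearranged: 1/a = 2/r − v²/μ = 1.912×10⁻⁷ − 5.043×10⁻⁸ = 1.408×10⁻⁷ m⁻¹.
a = 7.104×10⁶ m = 7103.5 km.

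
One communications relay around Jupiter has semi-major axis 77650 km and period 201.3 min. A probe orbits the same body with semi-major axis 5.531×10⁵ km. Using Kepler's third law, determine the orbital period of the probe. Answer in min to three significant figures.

Kepler's third law: T² ∝ a³, so T₂ = T₁ (a₂/a₁)^(3/2).
a₂/a₁ = 7.123, (a₂/a₁)^(3/2) = 19.01.
T₂ = 201.3 × 19.01 = 3827 min.

T₂ ≈ 3830 min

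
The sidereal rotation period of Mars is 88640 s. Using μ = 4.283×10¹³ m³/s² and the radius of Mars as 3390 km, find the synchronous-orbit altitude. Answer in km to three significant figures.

A synchronous orbit has period T, so by Kepler's third law a = (μT²/4π²)^(1/3).
μT²/4π² = 4.283×10¹³ × (8.864×10⁴)² / 39.48 = 8.524×10²¹ m³.
a = 2.043×10⁷ m = 20428 km.
Altitude h = a − R = 20428 − 3390 = 17038 km.

h_sync ≈ 17000 km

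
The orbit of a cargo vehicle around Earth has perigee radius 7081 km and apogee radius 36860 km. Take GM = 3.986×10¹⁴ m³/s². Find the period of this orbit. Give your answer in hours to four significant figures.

Semi-major axis a = (r_p + r_a)/2 = (7081.0 + 36860)/2 = 21970 km = 2.197×10⁷ m.
By Kepler's third law T = 2π√(a³/μ) = 2π × 5.158×10³ = 3.241×10⁴ s.
= 9.003 hours.

T ≈ 9.003 hours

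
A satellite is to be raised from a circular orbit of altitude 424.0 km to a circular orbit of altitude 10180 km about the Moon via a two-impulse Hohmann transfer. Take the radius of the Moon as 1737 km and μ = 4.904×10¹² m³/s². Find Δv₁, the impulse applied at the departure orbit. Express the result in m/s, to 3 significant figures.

Δv ≈ 454 m/s

r₁ = 1737 + 424.0 = 2161.0 km = 2.1610×10⁶ m.
r₂ = 1737 + 10180 = 11917 km = 1.1917×10⁷ m.
Transfer ellipse a_t = (r₁ + r₂)/2 = 7.039×10⁶ m.
At r₁: circular v_c1 = √(μ/r₁) = 1506 m/s; transfer-perilune v_p = √[μ(2/r₁ − 1/a_t)] = 1960 m/s.
Δv₁ = v_p − v_c1 = 453.7 m/s.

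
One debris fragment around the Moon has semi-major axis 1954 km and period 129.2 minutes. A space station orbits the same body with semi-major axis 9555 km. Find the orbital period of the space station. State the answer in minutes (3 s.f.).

T₂ ≈ 1400 minutes

Kepler's third law: T² ∝ a³, so T₂ = T₁ (a₂/a₁)^(3/2).
a₂/a₁ = 4.890, (a₂/a₁)^(3/2) = 10.81.
T₂ = 129.2 × 10.81 = 1397 minutes.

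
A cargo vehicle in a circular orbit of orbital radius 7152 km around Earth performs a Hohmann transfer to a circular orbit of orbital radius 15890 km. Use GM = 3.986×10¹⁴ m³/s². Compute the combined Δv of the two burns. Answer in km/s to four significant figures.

Δv_total ≈ 2.364 km/s

r₁ = 7152 km = 7.152×10⁶ m.
r₂ = 15890 km = 1.589×10⁷ m.
Transfer ellipse a_t = (r₁ + r₂)/2 = 1.152×10⁷ m.
At r₁: circular v_c1 = √(μ/r₁) = 7465 m/s; transfer-perigee v_p = √[μ(2/r₁ − 1/a_t)] = 8767 m/s.
Δv₁ = v_p − v_c1 = 1302 m/s.
At r₂: circular v_c2 = √(μ/r₂) = 5008 m/s; transfer-apogee v_a = √[μ(2/r₂ − 1/a_t)] = 3946 m/s.
Δv₂ = v_c2 − v_a = 1062 m/s.
Total Δv = Δv₁ + Δv₂ = 2364 m/s = 2.364 km/s.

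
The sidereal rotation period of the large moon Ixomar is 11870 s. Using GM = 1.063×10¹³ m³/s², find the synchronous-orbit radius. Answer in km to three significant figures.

r_sync ≈ 3360 km

A synchronous orbit has period T, so by Kepler's third law a = (μT²/4π²)^(1/3).
μT²/4π² = 1.063×10¹³ × (1.187×10⁴)² / 39.48 = 3.794×10¹⁹ m³.
a = 3.360×10⁶ m = 3360.1 km.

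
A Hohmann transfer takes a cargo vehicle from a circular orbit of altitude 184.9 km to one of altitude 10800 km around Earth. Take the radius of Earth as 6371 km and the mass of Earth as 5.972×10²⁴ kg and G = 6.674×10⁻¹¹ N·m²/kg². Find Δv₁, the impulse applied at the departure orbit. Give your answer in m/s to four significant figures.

Δv ≈ 1583 m/s

μ = GM = 6.674×10⁻¹¹ × 5.972×10²⁴ = 3.986×10¹⁴ m³/s².
r₁ = 6371 + 184.9 = 6555.9 km = 6.5559×10⁶ m.
r₂ = 6371 + 10800 = 17171 km = 1.7171×10⁷ m.
Transfer ellipse a_t = (r₁ + r₂)/2 = 1.186×10⁷ m.
At r₁: circular v_c1 = √(μ/r₁) = 7797 m/s; transfer-perigee v_p = √[μ(2/r₁ − 1/a_t)] = 9381 m/s.
Δv₁ = v_p − v_c1 = 1583 m/s.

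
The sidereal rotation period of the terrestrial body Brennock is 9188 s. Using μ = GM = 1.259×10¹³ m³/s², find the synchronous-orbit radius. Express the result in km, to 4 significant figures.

r_sync ≈ 2997 km

A synchronous orbit has period T, so by Kepler's third law a = (μT²/4π²)^(1/3).
μT²/4π² = 1.259×10¹³ × (9.188×10³)² / 39.48 = 2.692×10¹⁹ m³.
a = 2.997×10⁶ m = 2997.1 km.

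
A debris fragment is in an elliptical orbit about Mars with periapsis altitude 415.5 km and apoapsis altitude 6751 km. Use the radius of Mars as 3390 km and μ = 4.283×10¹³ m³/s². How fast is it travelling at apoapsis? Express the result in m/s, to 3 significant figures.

r_p = 3390 + 415.5 = 3805.5 km = 3.8055×10⁶ m.
r_a = 3390 + 6751 = 10141 km = 1.0141×10⁷ m.
Semi-major axis a = (r_p + r_a)/2 = 6973.2 km = 6.973×10⁶ m.
Vis-viva: v² = μ(2/r − 1/a) = 4.283×10¹³ × (1.972×10⁻⁷ − 1.434×10⁻⁷) = 2.305×10⁶ m²/s².
v = 1518 m/s.

v ≈ 1520 m/s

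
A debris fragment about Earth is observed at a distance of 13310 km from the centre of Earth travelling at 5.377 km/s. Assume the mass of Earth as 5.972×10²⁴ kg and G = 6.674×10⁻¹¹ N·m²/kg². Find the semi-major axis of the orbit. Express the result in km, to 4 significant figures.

μ = GM = 6.674×10⁻¹¹ × 5.972×10²⁴ = 3.986×10¹⁴ m³/s².
r = 1.331×10⁷ m.
Vis-viva rearranged: 1/a = 2/r − v²/μ = 1.503×10⁻⁷ − 7.254×10⁻⁸ = 7.772×10⁻⁸ m⁻¹.
a = 1.287×10⁷ m = 12866 km.

a ≈ 12870 km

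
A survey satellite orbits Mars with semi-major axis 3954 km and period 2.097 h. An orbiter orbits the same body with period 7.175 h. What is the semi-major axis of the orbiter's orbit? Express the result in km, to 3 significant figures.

Kepler's third law: a³ ∝ T², so a₂ = a₁ (T₂/T₁)^(2/3).
T₂/T₁ = 3.422, (T₂/T₁)^(2/3) = 2.271.
a₂ = 3954 × 2.271 = 8978 km.

a₂ ≈ 8980 km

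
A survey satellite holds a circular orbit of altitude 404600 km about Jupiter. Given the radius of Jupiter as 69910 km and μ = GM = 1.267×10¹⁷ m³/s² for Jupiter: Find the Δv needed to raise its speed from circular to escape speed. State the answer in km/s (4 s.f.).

r = 69910 + 404600 = 474510 km = 4.7451×10⁸ m.
Circular speed v_c = √(μ/r) = 16340 m/s.
Escape speed v_esc = √(2μ/r) = √2 × v_c = 23110 m/s.
Δv = v_esc − v_c = 6768 m/s = 6.768 km/s.

Δv ≈ 6.768 km/s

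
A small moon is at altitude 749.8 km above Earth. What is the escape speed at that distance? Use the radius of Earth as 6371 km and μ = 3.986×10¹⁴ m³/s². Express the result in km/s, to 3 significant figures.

r = 6371 + 749.8 = 7120.8 km = 7.1208×10⁶ m.
Escape speed v_esc = √(2μ/r) = √(2 × 3.986×10¹⁴ / 7.121×10⁶) = √(1.120×10⁸) = 10580 m/s.
= 10.58 km/s.

v_esc ≈ 10.6 km/s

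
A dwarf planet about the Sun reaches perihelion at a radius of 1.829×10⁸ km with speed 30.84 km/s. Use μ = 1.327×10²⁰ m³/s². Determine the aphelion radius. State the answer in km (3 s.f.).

aphelion radius ≈ 3.48×10⁸ km

r_p = 1.829×10¹¹ m.
Specific energy ε = v²/2 − μ/r = -2.500×10⁸ J/kg, so a = −μ/(2ε) = 2.654×10¹¹ m.
The apsides satisfy r_p + r_a = 2a, so the aphelion radius is 2a − r_p = 3.479×10¹¹ m = 3.4794×10⁸ km.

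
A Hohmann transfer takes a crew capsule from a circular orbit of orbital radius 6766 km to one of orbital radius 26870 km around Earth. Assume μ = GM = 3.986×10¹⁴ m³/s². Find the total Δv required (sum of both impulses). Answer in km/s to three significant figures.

r₁ = 6766 km = 6.766×10⁶ m.
r₂ = 26870 km = 2.687×10⁷ m.
Transfer ellipse a_t = (r₁ + r₂)/2 = 1.682×10⁷ m.
At r₁: circular v_c1 = √(μ/r₁) = 7675 m/s; transfer-perigee v_p = √[μ(2/r₁ − 1/a_t)] = 9702 m/s.
Δv₁ = v_p − v_c1 = 2026 m/s.
At r₂: circular v_c2 = √(μ/r₂) = 3852 m/s; transfer-apogee v_a = √[μ(2/r₂ − 1/a_t)] = 2443 m/s.
Δv₂ = v_c2 − v_a = 1409 m/s.
Total Δv = Δv₁ + Δv₂ = 3435 m/s = 3.435 km/s.

Δv_total ≈ 3.43 km/s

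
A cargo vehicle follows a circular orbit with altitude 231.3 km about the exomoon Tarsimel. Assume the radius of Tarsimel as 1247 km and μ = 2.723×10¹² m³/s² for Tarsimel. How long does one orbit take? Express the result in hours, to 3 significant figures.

T ≈ 1.90 hours

r = 1247 + 231.3 = 1478.3 km = 1.4783×10⁶ m.
Kepler's third law: T = 2π√(r³/μ) = 2π√((1.478×10⁶)³ / 2.723×10¹²).
r³/μ = 1.186×10⁶ s², so T = 2π × 1.089×10³ = 6.844×10³ s.
Converting: 6.844×10³ s ÷ 3600 = 1.901 hours.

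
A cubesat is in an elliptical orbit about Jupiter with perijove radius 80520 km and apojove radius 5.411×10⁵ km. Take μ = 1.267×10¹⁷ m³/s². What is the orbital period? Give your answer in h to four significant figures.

Semi-major axis a = (r_p + r_a)/2 = (80520 + 5.4110×10⁵)/2 = 3.1081×10⁵ km = 3.108×10⁸ m.
By Kepler's third law T = 2π√(a³/μ) = 2π × 1.539×10⁴ = 9.672×10⁴ s.
= 26.87 h.

T ≈ 26.87 h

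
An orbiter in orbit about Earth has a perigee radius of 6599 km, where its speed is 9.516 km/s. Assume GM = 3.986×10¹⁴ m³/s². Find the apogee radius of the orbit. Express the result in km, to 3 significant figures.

r_p = 6.599×10⁶ m.
Specific energy ε = v²/2 − μ/r = -1.513×10⁷ J/kg, so a = −μ/(2ε) = 1.318×10⁷ m.
The apsides satisfy r_p + r_a = 2a, so the apogee radius is 2a − r_p = 1.975×10⁷ m = 19753 km.

apogee radius ≈ 19800 km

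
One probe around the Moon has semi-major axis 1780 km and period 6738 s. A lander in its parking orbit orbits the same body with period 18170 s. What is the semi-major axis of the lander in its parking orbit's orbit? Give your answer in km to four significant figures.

a₂ ≈ 3449 km

Kepler's third law: a³ ∝ T², so a₂ = a₁ (T₂/T₁)^(2/3).
T₂/T₁ = 2.697, (T₂/T₁)^(2/3) = 1.937.
a₂ = 1780 × 1.937 = 3449 km.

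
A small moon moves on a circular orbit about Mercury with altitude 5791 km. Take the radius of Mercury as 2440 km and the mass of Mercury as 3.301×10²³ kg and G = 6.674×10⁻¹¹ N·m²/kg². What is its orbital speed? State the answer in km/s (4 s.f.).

μ = GM = 6.674×10⁻¹¹ × 3.301×10²³ = 2.203×10¹³ m³/s².
r = 2440 + 5791 = 8231.0 km = 8.2310×10⁶ m.
For a circular orbit v = √(μ/r) = √(2.203×10¹³ / 8.231×10⁶) = √(2.677×10⁶) = 1636 m/s.
That is 1.636 km/s.

v ≈ 1.636 km/s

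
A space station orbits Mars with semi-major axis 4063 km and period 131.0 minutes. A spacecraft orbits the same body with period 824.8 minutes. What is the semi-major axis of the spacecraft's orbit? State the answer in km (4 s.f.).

Kepler's third law: a³ ∝ T², so a₂ = a₁ (T₂/T₁)^(2/3).
T₂/T₁ = 6.296, (T₂/T₁)^(2/3) = 3.410.
a₂ = 4063 × 3.410 = 13850 km.

a₂ ≈ 13850 km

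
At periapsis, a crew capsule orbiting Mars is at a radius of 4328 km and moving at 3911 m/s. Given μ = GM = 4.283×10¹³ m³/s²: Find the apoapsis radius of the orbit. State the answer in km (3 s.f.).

r_p = 4.328×10⁶ m.
Specific energy ε = v²/2 − μ/r = -2.248×10⁶ J/kg, so a = −μ/(2ε) = 9.526×10⁶ m.
The apsides satisfy r_p + r_a = 2a, so the apoapsis radius is 2a − r_p = 1.472×10⁷ m = 14724 km.

apoapsis radius ≈ 14700 km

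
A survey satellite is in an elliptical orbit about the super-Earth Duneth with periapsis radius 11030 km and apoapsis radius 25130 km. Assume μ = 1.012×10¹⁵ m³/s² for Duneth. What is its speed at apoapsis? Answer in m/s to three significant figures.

Semi-major axis a = (r_p + r_a)/2 = 18080 km = 1.808×10⁷ m.
Vis-viva: v² = μ(2/r − 1/a) = 1.012×10¹⁵ × (7.959×10⁻⁸ − 5.531×10⁻⁸) = 2.457×10⁷ m²/s².
v = 4957 m/s.

v ≈ 4960 m/s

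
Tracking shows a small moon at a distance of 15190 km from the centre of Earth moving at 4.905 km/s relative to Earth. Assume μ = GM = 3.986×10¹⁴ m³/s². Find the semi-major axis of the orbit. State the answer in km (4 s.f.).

a ≈ 14020 km

r = 1.519×10⁷ m.
Vis-viva rearranged: 1/a = 2/r − v²/μ = 1.317×10⁻⁷ − 6.036×10⁻⁸ = 7.131×10⁻⁸ m⁻¹.
a = 1.402×10⁷ m = 14024 km.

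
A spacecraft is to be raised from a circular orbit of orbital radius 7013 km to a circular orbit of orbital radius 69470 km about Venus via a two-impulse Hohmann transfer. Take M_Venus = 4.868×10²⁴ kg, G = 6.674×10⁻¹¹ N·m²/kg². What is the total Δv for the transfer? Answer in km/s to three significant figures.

μ = GM = 6.674×10⁻¹¹ × 4.868×10²⁴ = 3.249×10¹⁴ m³/s².
r₁ = 7013 km = 7.013×10⁶ m.
r₂ = 69470 km = 6.947×10⁷ m.
Transfer ellipse a_t = (r₁ + r₂)/2 = 3.824×10⁷ m.
At r₁: circular v_c1 = √(μ/r₁) = 6806 m/s; transfer-periapsis v_p = √[μ(2/r₁ − 1/a_t)] = 9174 m/s.
Δv₁ = v_p − v_c1 = 2367 m/s.
At r₂: circular v_c2 = √(μ/r₂) = 2163 m/s; transfer-apoapsis v_a = √[μ(2/r₂ − 1/a_t)] = 926.1 m/s.
Δv₂ = v_c2 − v_a = 1236 m/s.
Total Δv = Δv₁ + Δv₂ = 3604 m/s = 3.604 km/s.

Δv_total ≈ 3.60 km/s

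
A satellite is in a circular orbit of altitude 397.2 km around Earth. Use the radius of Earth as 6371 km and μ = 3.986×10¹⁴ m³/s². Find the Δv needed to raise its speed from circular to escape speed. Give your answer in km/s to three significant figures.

r = 6371 + 397.2 = 6768.2 km = 6.7682×10⁶ m.
Circular speed v_c = √(μ/r) = 7674 m/s.
Escape speed v_esc = √(2μ/r) = √2 × v_c = 10850 m/s.
Δv = v_esc − v_c = 3179 m/s = 3.179 km/s.

Δv ≈ 3.18 km/s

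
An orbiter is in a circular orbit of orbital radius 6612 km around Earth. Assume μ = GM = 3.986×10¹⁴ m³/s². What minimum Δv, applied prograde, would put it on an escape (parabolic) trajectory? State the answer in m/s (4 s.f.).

Δv ≈ 3216 m/s

r = 6612 km = 6.612×10⁶ m.
Circular speed v_c = √(μ/r) = 7764 m/s.
Escape speed v_esc = √(2μ/r) = √2 × v_c = 10980 m/s.
Δv = v_esc − v_c = 3216 m/s.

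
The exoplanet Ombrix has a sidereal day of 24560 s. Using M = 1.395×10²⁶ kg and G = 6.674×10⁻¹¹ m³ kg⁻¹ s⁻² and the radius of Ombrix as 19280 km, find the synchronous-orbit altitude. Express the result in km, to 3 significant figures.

μ = GM = 6.674×10⁻¹¹ × 1.395×10²⁶ = 9.310×10¹⁵ m³/s².
A synchronous orbit has period T, so by Kepler's third law a = (μT²/4π²)^(1/3).
μT²/4π² = 9.310×10¹⁵ × (2.456×10⁴)² / 39.48 = 1.423×10²³ m³.
a = 5.220×10⁷ m = 52202 km.
Altitude h = a − R = 52202 − 19280 = 32922 km.

h_sync ≈ 32900 km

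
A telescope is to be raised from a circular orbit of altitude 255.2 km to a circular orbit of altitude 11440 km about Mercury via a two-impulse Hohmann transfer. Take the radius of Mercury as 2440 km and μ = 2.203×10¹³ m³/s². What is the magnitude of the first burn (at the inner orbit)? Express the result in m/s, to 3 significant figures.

r₁ = 2440 + 255.2 = 2695.2 km = 2.6952×10⁶ m.
r₂ = 2440 + 11440 = 13880 km = 1.3880×10⁷ m.
Transfer ellipse a_t = (r₁ + r₂)/2 = 8.288×10⁶ m.
At r₁: circular v_c1 = √(μ/r₁) = 2859 m/s; transfer-periherm v_p = √[μ(2/r₁ − 1/a_t)] = 3700 m/s.
Δv₁ = v_p − v_c1 = 840.9 m/s.

Δv ≈ 841 m/s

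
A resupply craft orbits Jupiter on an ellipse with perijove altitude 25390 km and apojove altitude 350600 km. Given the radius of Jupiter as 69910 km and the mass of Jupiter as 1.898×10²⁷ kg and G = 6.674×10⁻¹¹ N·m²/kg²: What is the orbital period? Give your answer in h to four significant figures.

μ = GM = 6.674×10⁻¹¹ × 1.898×10²⁷ = 1.267×10¹⁷ m³/s².
r_p = 69910 + 25390 = 95300 km = 9.5300×10⁷ m.
r_a = 69910 + 350600 = 420510 km = 4.2051×10⁸ m.
Semi-major axis a = (r_p + r_a)/2 = (95300 + 4.2051×10⁵)/2 = 2.5790×10⁵ km = 2.579×10⁸ m.
By Kepler's third law T = 2π√(a³/μ) = 2π × 1.164×10⁴ = 7.312×10⁴ s.
= 20.31 h.

T ≈ 20.31 h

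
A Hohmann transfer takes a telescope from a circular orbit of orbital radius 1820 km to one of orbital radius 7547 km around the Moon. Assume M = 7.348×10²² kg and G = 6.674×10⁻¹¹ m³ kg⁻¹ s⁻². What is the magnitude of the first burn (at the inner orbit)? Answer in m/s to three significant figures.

μ = GM = 6.674×10⁻¹¹ × 7.348×10²² = 4.904×10¹² m³/s².
r₁ = 1820 km = 1.820×10⁶ m.
r₂ = 7547 km = 7.547×10⁶ m.
Transfer ellipse a_t = (r₁ + r₂)/2 = 4.684×10⁶ m.
At r₁: circular v_c1 = √(μ/r₁) = 1642 m/s; transfer-perilune v_p = √[μ(2/r₁ − 1/a_t)] = 2084 m/s.
Δv₁ = v_p − v_c1 = 442.2 m/s.

Δv ≈ 442 m/s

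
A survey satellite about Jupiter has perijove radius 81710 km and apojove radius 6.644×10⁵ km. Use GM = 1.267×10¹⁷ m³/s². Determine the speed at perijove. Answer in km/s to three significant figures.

v ≈ 52.6 km/s

Semi-major axis a = (r_p + r_a)/2 = 3.7306×10⁵ km = 3.731×10⁸ m.
Vis-viva: v² = μ(2/r − 1/a) = 1.267×10¹⁷ × (2.448×10⁻⁸ − 2.681×10⁻⁹) = 2.762×10⁹ m²/s².
v = 52550 m/s = 52.55 km/s.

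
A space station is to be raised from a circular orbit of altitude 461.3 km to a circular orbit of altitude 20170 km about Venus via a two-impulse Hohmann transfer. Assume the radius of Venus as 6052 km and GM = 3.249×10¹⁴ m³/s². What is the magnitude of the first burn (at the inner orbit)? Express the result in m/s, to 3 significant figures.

r₁ = 6052 + 461.3 = 6513.3 km = 6.5133×10⁶ m.
r₂ = 6052 + 20170 = 26222 km = 2.6222×10⁷ m.
Transfer ellipse a_t = (r₁ + r₂)/2 = 1.637×10⁷ m.
At r₁: circular v_c1 = √(μ/r₁) = 7063 m/s; transfer-periapsis v_p = √[μ(2/r₁ − 1/a_t)] = 8940 m/s.
Δv₁ = v_p − v_c1 = 1877 m/s.

Δv ≈ 1880 m/s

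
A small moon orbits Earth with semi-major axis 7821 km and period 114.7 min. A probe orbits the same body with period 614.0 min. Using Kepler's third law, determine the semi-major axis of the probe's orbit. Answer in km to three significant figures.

a₂ ≈ 23900 km

Kepler's third law: a³ ∝ T², so a₂ = a₁ (T₂/T₁)^(2/3).
T₂/T₁ = 5.353, (T₂/T₁)^(2/3) = 3.060.
a₂ = 7821 × 3.060 = 23930 km.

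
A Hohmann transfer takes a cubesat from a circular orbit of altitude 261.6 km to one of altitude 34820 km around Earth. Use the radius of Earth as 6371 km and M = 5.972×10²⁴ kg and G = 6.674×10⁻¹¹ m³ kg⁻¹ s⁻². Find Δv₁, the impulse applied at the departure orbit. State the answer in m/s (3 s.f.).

μ = GM = 6.674×10⁻¹¹ × 5.972×10²⁴ = 3.986×10¹⁴ m³/s².
r₁ = 6371 + 261.6 = 6632.6 km = 6.6326×10⁶ m.
r₂ = 6371 + 34820 = 41191 km = 4.1191×10⁷ m.
Transfer ellipse a_t = (r₁ + r₂)/2 = 2.391×10⁷ m.
At r₁: circular v_c1 = √(μ/r₁) = 7752 m/s; transfer-perigee v_p = √[μ(2/r₁ − 1/a_t)] = 10170 m/s.
Δv₁ = v_p − v_c1 = 2422 m/s.

Δv ≈ 2420 m/s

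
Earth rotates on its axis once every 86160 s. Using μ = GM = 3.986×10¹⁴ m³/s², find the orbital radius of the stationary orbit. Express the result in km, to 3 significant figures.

A synchronous orbit has period T, so by Kepler's third law a = (μT²/4π²)^(1/3).
μT²/4π² = 3.986×10¹⁴ × (8.616×10⁴)² / 39.48 = 7.495×10²² m³.
a = 4.216×10⁷ m = 42163 km.

r_sync ≈ 42200 km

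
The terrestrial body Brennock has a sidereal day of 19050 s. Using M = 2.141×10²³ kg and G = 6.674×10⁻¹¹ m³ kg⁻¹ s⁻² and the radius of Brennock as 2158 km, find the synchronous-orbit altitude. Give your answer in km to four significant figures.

μ = GM = 6.674×10⁻¹¹ × 2.141×10²³ = 1.429×10¹³ m³/s².
A synchronous orbit has period T, so by Kepler's third law a = (μT²/4π²)^(1/3).
μT²/4π² = 1.429×10¹³ × (1.905×10⁴)² / 39.48 = 1.314×10²⁰ m³.
a = 5.083×10⁶ m = 5083.3 km.
Altitude h = a − R = 5083.3 − 2158 = 2925.3 km.

h_sync ≈ 2925 km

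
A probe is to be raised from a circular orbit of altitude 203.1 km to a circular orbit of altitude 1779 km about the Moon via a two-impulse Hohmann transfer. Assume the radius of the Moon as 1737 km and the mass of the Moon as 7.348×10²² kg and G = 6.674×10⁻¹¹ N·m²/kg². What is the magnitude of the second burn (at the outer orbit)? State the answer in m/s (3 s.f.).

Δv ≈ 185 m/s

μ = GM = 6.674×10⁻¹¹ × 7.348×10²² = 4.904×10¹² m³/s².
r₁ = 1737 + 203.1 = 1940.1 km = 1.9401×10⁶ m.
r₂ = 1737 + 1779 = 3516.0 km = 3.5160×10⁶ m.
Transfer ellipse a_t = (r₁ + r₂)/2 = 2.728×10⁶ m.
At r₁: circular v_c1 = √(μ/r₁) = 1590 m/s; transfer-perilune v_p = √[μ(2/r₁ − 1/a_t)] = 1805 m/s.
At r₂: circular v_c2 = √(μ/r₂) = 1181 m/s; transfer-apolune v_a = √[μ(2/r₂ − 1/a_t)] = 996.0 m/s.
Δv₂ = v_c2 − v_a = 185.1 m/s.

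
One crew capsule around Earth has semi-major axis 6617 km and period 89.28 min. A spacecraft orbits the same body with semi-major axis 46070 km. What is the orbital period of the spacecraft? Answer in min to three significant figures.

T₂ ≈ 1640 min

Kepler's third law: T² ∝ a³, so T₂ = T₁ (a₂/a₁)^(3/2).
a₂/a₁ = 6.962, (a₂/a₁)^(3/2) = 18.37.
T₂ = 89.28 × 18.37 = 1640 min.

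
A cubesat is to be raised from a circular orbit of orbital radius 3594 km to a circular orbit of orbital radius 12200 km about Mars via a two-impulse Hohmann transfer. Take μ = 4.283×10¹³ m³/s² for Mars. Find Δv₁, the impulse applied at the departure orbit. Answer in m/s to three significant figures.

r₁ = 3594 km = 3.594×10⁶ m.
r₂ = 12200 km = 1.220×10⁷ m.
Transfer ellipse a_t = (r₁ + r₂)/2 = 7.897×10⁶ m.
At r₁: circular v_c1 = √(μ/r₁) = 3452 m/s; transfer-periapsis v_p = √[μ(2/r₁ − 1/a_t)] = 4291 m/s.
Δv₁ = v_p − v_c1 = 838.6 m/s.

Δv ≈ 839 m/s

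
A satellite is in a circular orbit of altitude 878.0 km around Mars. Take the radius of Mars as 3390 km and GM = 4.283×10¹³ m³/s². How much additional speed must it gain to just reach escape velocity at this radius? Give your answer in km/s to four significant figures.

r = 3390 + 878.0 = 4268.0 km = 4.2680×10⁶ m.
Circular speed v_c = √(μ/r) = 3168 m/s.
Escape speed v_esc = √(2μ/r) = √2 × v_c = 4480 m/s.
Δv = v_esc − v_c = 1312 m/s = 1.312 km/s.

Δv ≈ 1.312 km/s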